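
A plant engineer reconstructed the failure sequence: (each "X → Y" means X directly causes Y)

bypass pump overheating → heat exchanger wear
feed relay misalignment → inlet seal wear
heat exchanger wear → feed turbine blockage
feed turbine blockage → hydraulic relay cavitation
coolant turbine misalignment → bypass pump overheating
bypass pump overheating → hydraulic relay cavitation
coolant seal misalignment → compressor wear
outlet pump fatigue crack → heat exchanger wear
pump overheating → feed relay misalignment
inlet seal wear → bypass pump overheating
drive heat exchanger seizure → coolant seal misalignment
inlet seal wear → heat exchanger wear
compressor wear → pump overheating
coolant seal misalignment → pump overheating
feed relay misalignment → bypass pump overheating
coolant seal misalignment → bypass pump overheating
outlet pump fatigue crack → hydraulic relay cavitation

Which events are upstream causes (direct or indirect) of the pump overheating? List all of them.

the compressor wear, the coolant seal misalignment, the drive heat exchanger seizure

Immediate causes of the pump overheating: the coolant seal misalignment, the compressor wear.
Further upstream: the drive heat exchanger seizure.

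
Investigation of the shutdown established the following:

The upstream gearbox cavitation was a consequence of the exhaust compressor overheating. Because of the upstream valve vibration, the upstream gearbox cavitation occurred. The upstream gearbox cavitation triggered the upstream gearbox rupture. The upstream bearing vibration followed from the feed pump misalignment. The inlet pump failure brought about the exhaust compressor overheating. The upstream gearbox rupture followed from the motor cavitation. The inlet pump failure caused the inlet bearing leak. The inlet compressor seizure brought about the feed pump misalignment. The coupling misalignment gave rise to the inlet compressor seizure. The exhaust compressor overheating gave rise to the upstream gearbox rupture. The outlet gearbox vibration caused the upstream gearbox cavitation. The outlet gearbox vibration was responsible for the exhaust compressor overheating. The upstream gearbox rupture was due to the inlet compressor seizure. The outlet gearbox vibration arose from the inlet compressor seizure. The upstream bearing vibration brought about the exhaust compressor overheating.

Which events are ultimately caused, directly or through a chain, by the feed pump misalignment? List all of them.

the exhaust compressor overheating, the upstream bearing vibration, the upstream gearbox cavitation, the upstream gearbox rupture

Direct effects: the upstream bearing vibration.
2 steps out: the exhaust compressor overheating.
3 steps out: the upstream gearbox cavitation, the upstream gearbox rupture.
Not reachable from it: the inlet pump failure, the inlet bearing leak, the coupling misalignment, the inlet compressor seizure, the motor cavitation, the upstream valve vibration, the outlet gearbox vibration.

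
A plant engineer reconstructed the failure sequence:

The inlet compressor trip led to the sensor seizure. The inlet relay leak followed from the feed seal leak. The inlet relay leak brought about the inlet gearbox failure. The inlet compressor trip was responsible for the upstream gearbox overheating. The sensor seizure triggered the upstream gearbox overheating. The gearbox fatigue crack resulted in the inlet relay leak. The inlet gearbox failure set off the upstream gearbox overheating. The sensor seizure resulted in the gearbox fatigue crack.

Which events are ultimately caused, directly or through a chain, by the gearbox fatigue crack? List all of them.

the inlet gearbox failure, the inlet relay leak, the upstream gearbox overheating

Direct effects: the inlet relay leak.
2 steps out: the inlet gearbox failure.
3 steps out: the upstream gearbox overheating.
Not reachable from it: the inlet compressor trip, the feed seal leak, the sensor seizure.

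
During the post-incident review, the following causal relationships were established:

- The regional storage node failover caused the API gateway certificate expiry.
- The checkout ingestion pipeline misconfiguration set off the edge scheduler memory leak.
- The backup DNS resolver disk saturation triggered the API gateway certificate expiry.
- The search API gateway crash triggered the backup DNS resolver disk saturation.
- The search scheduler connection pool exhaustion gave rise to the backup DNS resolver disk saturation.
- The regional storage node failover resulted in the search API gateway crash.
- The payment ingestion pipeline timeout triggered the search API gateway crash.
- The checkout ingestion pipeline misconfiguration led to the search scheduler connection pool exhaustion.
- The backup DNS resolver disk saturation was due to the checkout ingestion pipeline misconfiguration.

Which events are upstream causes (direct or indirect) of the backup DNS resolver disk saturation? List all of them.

the checkout ingestion pipeline misconfiguration, the payment ingestion pipeline timeout, the regional storage node failover, the search API gateway crash, the search scheduler connection pool exhaustion

Immediate causes of the backup DNS resolver disk saturation: the checkout ingestion pipeline misconfiguration, the search scheduler connection pool exhaustion, the search API gateway crash.
Further upstream: the payment ingestion pipeline timeout, the regional storage node failover.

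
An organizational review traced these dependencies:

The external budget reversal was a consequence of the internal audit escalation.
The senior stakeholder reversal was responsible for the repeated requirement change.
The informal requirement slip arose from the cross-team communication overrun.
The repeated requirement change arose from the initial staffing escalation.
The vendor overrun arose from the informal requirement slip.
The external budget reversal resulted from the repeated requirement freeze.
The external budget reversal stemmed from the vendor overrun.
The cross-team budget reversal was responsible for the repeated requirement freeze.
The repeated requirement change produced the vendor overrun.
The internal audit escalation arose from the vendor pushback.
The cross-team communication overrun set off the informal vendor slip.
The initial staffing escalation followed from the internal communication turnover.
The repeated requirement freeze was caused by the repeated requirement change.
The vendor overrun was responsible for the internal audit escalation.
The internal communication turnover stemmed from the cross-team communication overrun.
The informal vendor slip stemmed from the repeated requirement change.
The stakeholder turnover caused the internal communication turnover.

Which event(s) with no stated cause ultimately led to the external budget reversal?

the cross-team budget reversal, the cross-team communication overrun, the senior stakeholder reversal, the stakeholder turnover, the vendor pushback

Tracing upstream from the external budget reversal: the external budget reversal ← the repeated requirement freeze ← the repeated requirement change ← the senior stakeholder reversal.
A separate upstream branch: the external budget reversal ← the repeated requirement freeze ← the repeated requirement change ← the initial staffing escalation ← the internal communication turnover ← the stakeholder turnover.
A separate upstream branch: the external budget reversal ← the vendor overrun ← the informal requirement slip ← the cross-team communication overrun.
A separate upstream branch: the external budget reversal ← the repeated requirement freeze ← the cross-team budget reversal.
A separate upstream branch: the external budget reversal ← the internal audit escalation ← the vendor pushback.
Each of those chain origins has no stated cause.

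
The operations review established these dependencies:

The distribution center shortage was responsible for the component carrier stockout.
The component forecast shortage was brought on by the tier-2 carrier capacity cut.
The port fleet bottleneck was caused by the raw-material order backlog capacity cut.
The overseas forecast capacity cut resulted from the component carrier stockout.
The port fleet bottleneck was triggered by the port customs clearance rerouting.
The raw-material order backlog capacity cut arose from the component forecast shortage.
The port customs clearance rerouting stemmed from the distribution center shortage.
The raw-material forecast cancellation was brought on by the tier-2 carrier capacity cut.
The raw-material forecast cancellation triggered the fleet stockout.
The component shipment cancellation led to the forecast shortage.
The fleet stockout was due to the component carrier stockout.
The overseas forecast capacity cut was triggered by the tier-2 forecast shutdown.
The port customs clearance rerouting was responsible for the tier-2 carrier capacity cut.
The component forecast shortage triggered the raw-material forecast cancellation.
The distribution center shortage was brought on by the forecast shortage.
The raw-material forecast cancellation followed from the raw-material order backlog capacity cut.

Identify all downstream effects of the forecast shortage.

Direct effects: the distribution center shortage.
2 steps out: the port customs clearance rerouting, the component carrier stockout.
3 steps out: the tier-2 carrier capacity cut, the port fleet bottleneck, the fleet stockout, the overseas forecast capacity cut.
4 steps out: the component forecast shortage, the raw-material forecast cancellation.
5 steps out: the raw-material order backlog capacity cut.
Not reachable from it: the component shipment cancellation, the tier-2 forecast shutdown.

the component carrier stockout, the component forecast shortage, the distribution center shortage, the fleet stockout, the overseas forecast capacity cut, the port customs clearance rerouting, the port fleet bottleneck, the raw-material forecast cancellation, the raw-material order backlog capacity cut, the tier-2 carrier capacity cut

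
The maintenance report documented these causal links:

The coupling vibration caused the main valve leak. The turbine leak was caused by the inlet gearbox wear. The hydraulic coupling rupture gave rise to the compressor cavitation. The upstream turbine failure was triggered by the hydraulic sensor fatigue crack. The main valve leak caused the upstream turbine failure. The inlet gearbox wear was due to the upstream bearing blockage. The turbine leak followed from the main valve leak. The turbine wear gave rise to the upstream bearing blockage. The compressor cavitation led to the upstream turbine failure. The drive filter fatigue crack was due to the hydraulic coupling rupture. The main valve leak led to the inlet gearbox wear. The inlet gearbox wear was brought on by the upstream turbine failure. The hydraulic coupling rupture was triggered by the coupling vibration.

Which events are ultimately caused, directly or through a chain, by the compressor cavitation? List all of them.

the inlet gearbox wear, the turbine leak, the upstream turbine failure

Direct effects: the upstream turbine failure.
2 steps out: the inlet gearbox wear.
3 steps out: the turbine leak.
Not reachable from it: the coupling vibration, the hydraulic coupling rupture, the turbine wear, the hydraulic sensor fatigue crack, the upstream bearing blockage, the drive filter fatigue crack, the main valve leak.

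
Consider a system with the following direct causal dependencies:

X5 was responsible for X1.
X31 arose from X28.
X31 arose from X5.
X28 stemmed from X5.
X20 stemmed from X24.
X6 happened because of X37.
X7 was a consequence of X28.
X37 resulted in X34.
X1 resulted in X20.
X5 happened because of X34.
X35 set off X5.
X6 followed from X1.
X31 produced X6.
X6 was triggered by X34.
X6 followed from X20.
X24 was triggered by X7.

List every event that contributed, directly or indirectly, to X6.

Immediate causes of X6: X37, X34, X31, X1, X20.
Further upstream: X5, X28, X7, X24, X35.

X1, X20, X24, X28, X31, X34, X35, X37, X5, X7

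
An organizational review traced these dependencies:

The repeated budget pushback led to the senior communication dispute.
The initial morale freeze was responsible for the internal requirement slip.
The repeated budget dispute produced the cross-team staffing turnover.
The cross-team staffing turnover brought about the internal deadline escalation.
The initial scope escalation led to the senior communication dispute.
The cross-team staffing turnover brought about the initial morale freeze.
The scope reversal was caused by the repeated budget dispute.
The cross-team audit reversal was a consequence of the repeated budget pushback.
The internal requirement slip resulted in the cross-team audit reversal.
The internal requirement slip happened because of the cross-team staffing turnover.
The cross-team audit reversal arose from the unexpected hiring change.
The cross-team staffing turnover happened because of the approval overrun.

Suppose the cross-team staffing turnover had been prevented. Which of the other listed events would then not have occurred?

the initial morale freeze, the internal deadline escalation, the internal requirement slip

Downstream of the cross-team staffing turnover: the initial morale freeze, the internal deadline escalation, the internal requirement slip, the cross-team audit reversal.
Of those, still caused via another path: the cross-team audit reversal.
The remainder have no surviving cause.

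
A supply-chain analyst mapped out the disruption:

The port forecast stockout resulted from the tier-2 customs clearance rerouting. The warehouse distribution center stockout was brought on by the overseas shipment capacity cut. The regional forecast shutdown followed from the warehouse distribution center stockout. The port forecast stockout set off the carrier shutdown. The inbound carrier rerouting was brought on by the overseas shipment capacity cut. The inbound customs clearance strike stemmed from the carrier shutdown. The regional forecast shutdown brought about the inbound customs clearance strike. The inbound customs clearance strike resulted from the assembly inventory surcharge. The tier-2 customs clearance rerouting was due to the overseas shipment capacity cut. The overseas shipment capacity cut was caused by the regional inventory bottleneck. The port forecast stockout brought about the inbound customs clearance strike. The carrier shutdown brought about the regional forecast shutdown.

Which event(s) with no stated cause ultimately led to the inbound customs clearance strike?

Tracing upstream from the inbound customs clearance strike: the inbound customs clearance strike ← the port forecast stockout ← the tier-2 customs clearance rerouting ← the overseas shipment capacity cut ← the regional inventory bottleneck.
A separate upstream branch: the inbound customs clearance strike ← the assembly inventory surcharge.
Each of those chain origins has no stated cause.

the assembly inventory surcharge, the regional inventory bottleneck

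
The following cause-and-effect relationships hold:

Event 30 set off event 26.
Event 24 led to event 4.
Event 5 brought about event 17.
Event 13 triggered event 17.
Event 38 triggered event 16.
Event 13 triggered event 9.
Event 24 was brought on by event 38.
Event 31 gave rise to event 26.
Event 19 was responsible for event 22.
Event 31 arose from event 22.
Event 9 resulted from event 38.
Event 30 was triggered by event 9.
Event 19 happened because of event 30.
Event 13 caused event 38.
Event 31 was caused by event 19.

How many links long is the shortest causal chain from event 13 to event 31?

Shortest chain: event 13 → event 9 → event 30 → event 19 → event 31.

4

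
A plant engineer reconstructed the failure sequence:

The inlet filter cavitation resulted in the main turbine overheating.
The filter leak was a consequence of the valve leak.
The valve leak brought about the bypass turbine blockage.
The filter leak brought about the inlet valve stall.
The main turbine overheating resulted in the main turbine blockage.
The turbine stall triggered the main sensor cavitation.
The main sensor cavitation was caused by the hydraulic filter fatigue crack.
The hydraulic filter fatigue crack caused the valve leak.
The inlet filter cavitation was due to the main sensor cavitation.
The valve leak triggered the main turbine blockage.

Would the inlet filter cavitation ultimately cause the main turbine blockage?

There is a causal chain: the inlet filter cavitation → the main turbine overheating → the main turbine blockage.

Yes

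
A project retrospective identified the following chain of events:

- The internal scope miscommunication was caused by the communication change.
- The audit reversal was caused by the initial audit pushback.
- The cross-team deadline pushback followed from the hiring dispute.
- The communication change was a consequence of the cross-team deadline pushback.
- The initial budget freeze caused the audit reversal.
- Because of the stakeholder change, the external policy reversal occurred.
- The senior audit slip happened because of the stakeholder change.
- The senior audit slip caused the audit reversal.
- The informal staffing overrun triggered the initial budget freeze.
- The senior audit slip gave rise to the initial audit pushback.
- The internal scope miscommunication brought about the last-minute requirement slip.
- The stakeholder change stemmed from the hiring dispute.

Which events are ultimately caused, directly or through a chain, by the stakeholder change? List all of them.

the audit reversal, the external policy reversal, the initial audit pushback, the senior audit slip

Direct effects: the senior audit slip, the external policy reversal.
2 steps out: the initial audit pushback, the audit reversal.
Not reachable from it: the hiring dispute, the informal staffing overrun, the cross-team deadline pushback, the communication change, the internal scope miscommunication, the last-minute requirement slip, the initial budget freeze.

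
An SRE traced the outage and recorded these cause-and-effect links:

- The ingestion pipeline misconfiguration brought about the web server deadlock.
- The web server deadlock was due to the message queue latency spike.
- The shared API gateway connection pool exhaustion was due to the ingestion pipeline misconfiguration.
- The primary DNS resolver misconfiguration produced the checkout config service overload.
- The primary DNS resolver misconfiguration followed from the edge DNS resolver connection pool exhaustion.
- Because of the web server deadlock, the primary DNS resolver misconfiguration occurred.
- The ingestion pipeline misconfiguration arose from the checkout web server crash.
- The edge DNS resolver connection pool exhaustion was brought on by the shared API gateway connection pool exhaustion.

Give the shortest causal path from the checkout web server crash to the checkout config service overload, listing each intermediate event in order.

the checkout web server crash → the ingestion pipeline misconfiguration → the web server deadlock → the primary DNS resolver misconfiguration → the checkout config service overload

the checkout web server crash → the ingestion pipeline misconfiguration
the ingestion pipeline misconfiguration → the web server deadlock
the web server deadlock → the primary DNS resolver misconfiguration
the primary DNS resolver misconfiguration → the checkout config service overload
Length: 4 steps.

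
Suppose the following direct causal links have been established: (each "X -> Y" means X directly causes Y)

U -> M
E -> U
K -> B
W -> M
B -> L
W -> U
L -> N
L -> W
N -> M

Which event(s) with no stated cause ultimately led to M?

E, K

Tracing upstream from M: M ← W ← L ← B ← K.
A separate upstream branch: M ← U ← E.
Each of those chain origins has no stated cause.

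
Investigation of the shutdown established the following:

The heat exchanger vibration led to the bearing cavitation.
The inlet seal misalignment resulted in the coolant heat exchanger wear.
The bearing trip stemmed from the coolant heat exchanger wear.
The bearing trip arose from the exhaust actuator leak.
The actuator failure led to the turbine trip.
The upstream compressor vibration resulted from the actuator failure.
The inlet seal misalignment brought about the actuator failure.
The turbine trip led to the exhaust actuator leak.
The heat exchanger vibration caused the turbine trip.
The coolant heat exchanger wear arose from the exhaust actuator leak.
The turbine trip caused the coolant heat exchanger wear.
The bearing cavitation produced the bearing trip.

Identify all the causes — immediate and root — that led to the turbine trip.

the actuator failure, the heat exchanger vibration, the inlet seal misalignment

Immediate causes of the turbine trip: the heat exchanger vibration, the actuator failure.
Further upstream: the inlet seal misalignment.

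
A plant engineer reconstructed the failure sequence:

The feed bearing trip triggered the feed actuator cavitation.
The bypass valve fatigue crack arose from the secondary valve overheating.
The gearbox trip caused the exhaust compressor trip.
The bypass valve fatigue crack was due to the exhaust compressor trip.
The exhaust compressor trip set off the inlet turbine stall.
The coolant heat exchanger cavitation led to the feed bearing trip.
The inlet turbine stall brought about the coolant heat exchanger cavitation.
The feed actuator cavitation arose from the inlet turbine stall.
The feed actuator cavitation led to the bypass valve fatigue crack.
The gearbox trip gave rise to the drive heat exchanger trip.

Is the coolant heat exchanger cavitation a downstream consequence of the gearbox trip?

There is a causal chain: the gearbox trip → the exhaust compressor trip → the inlet turbine stall → the coolant heat exchanger cavitation.

Yes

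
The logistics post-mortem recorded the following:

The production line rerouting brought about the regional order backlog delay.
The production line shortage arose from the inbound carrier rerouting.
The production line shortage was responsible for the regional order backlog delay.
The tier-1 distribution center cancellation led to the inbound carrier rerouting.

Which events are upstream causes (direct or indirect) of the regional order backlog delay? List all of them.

the inbound carrier rerouting, the production line rerouting, the production line shortage, the tier-1 distribution center cancellation

Immediate causes of the regional order backlog delay: the production line shortage, the production line rerouting.
Further upstream: the tier-1 distribution center cancellation, the inbound carrier rerouting.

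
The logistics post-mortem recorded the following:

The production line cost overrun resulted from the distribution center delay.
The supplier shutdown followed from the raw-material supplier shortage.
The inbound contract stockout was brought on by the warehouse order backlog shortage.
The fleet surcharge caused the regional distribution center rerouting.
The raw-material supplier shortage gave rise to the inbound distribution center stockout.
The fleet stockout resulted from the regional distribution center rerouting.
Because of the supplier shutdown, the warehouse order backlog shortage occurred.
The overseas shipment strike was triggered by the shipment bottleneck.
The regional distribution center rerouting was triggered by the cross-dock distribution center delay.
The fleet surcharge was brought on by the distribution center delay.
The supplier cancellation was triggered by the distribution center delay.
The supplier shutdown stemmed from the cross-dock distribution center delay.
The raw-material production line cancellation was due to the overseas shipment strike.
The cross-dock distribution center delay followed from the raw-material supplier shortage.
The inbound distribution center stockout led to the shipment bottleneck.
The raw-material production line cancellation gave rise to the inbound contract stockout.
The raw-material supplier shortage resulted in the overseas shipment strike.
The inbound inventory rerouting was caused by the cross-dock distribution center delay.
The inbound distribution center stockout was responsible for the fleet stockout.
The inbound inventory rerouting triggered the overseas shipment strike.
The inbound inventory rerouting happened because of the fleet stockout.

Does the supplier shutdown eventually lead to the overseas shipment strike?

No

The supplier shutdown leads to the warehouse order backlog shortage, the inbound contract stockout; the overseas shipment strike is not among them.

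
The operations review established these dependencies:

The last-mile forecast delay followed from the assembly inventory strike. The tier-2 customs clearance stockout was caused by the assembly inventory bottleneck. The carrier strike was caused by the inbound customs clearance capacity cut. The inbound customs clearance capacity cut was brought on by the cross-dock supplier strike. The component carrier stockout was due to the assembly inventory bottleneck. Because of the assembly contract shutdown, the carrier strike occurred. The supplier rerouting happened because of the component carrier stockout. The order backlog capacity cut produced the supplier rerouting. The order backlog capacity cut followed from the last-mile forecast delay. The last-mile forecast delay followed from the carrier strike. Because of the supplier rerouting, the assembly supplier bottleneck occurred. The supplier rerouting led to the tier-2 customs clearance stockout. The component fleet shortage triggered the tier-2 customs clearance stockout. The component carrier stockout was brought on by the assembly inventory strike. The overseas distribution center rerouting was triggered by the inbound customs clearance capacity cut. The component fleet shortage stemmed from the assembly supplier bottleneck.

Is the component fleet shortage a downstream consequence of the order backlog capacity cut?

Yes

There is a causal chain: the order backlog capacity cut → the supplier rerouting → the assembly supplier bottleneck → the component fleet shortage.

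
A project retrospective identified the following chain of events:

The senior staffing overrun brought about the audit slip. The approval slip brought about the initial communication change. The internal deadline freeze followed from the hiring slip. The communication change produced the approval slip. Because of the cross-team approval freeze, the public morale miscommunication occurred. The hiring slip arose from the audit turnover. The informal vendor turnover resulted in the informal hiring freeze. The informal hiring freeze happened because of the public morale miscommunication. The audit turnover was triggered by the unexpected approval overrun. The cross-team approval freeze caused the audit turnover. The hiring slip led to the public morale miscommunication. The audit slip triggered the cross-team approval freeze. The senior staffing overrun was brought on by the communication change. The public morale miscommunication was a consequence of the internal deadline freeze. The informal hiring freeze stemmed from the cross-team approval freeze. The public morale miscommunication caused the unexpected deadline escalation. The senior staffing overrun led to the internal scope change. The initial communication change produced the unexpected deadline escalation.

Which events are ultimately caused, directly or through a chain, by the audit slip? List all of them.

Direct effects: the cross-team approval freeze.
2 steps out: the audit turnover, the public morale miscommunication, the informal hiring freeze.
3 steps out: the hiring slip, the unexpected deadline escalation.
4 steps out: the internal deadline freeze.
Not reachable from it: the communication change, the approval slip, the senior staffing overrun, the unexpected approval overrun, the internal scope change, the informal vendor turnover, the initial communication change.

the audit turnover, the cross-team approval freeze, the hiring slip, the informal hiring freeze, the internal deadline freeze, the public morale miscommunication, the unexpected deadline escalation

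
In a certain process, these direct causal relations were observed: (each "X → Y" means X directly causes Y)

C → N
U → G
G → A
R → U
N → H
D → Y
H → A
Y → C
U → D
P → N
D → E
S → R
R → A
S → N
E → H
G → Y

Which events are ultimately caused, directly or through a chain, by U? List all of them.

A, C, D, E, G, H, N, Y

Direct effects: G, D.
2 steps out: Y, E, A.
3 steps out: C, H.
4 steps out: N.
Not reachable from it: S, R, P.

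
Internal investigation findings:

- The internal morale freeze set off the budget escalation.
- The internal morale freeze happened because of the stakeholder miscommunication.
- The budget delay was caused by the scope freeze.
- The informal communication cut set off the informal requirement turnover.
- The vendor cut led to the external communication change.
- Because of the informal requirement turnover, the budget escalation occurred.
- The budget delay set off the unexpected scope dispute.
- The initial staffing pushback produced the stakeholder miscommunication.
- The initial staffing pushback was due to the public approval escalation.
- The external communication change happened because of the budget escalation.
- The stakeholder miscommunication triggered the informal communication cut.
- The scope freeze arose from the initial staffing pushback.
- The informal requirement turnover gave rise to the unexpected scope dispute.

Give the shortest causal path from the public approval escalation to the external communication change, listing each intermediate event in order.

the public approval escalation → the initial staffing pushback
the initial staffing pushback → the stakeholder miscommunication
the stakeholder miscommunication → the internal morale freeze
the internal morale freeze → the budget escalation
the budget escalation → the external communication change
Length: 5 steps.

the public approval escalation → the initial staffing pushback → the stakeholder miscommunication → the internal morale freeze → the budget escalation → the external communication change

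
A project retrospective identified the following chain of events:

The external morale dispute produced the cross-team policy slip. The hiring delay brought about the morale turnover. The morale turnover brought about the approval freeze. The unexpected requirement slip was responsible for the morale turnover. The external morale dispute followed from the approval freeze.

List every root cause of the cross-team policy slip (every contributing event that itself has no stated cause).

Tracing upstream from the cross-team policy slip: the cross-team policy slip ← the external morale dispute ← the approval freeze ← the morale turnover ← the hiring delay.
A separate upstream branch: the cross-team policy slip ← the external morale dispute ← the approval freeze ← the morale turnover ← the unexpected requirement slip.
Each of those chain origins has no stated cause.

the hiring delay, the unexpected requirement slip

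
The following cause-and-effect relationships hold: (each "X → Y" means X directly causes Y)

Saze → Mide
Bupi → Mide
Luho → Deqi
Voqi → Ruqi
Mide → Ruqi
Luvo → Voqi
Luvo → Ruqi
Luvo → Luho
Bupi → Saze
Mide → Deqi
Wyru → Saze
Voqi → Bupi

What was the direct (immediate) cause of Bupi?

Upstream contributors include Luvo, but only Voqi feeds directly into Bupi.

Voqi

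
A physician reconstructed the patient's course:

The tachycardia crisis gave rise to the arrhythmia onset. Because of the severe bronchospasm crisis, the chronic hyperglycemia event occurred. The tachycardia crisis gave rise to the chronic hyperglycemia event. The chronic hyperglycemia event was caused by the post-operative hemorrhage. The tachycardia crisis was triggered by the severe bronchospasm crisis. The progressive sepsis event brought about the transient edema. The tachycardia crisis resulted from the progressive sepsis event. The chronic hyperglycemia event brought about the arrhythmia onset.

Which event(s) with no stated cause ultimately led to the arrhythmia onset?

Tracing upstream from the arrhythmia onset: the arrhythmia onset ← the chronic hyperglycemia event ← the post-operative hemorrhage.
A separate upstream branch: the arrhythmia onset ← the tachycardia crisis ← the progressive sepsis event.
A separate upstream branch: the arrhythmia onset ← the tachycardia crisis ← the severe bronchospasm crisis.
Each of those chain origins has no stated cause.

the post-operative hemorrhage, the progressive sepsis event, the severe bronchospasm crisis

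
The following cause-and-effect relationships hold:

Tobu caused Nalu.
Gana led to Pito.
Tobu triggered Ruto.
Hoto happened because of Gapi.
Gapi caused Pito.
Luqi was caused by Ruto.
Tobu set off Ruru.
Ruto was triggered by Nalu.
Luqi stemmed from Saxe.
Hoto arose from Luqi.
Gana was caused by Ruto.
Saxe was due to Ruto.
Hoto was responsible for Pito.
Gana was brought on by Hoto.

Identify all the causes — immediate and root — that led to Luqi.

Nalu, Ruto, Saxe, Tobu

Immediate causes of Luqi: Ruto, Saxe.
Further upstream: Tobu, Nalu.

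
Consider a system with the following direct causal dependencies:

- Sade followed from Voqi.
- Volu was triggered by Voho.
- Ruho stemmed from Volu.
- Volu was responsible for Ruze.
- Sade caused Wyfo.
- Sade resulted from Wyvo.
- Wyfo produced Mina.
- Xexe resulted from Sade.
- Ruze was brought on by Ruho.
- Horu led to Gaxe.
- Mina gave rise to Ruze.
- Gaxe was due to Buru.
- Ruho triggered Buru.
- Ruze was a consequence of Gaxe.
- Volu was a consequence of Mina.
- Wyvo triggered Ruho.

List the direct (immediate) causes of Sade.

Voqi, Wyvo → Sade with nothing further upstream stated.

Voqi, Wyvo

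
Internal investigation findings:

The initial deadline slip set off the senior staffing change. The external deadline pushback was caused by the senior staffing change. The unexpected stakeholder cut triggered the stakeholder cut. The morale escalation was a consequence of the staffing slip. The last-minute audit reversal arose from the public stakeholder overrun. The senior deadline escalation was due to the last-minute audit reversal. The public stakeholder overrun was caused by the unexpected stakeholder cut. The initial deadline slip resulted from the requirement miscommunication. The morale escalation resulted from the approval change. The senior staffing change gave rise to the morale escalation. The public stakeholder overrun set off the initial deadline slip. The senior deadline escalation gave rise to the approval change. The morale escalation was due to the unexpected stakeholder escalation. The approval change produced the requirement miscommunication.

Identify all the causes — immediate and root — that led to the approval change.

Immediate cause of the approval change: the senior deadline escalation.
Further upstream: the unexpected stakeholder cut, the public stakeholder overrun, the last-minute audit reversal.

the last-minute audit reversal, the public stakeholder overrun, the senior deadline escalation, the unexpected stakeholder cut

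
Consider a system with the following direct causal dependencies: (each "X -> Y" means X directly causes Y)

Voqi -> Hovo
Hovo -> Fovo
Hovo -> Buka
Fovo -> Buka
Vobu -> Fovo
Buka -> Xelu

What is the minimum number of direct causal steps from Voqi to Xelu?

3

Shortest chain: Voqi → Hovo → Buka → Xelu.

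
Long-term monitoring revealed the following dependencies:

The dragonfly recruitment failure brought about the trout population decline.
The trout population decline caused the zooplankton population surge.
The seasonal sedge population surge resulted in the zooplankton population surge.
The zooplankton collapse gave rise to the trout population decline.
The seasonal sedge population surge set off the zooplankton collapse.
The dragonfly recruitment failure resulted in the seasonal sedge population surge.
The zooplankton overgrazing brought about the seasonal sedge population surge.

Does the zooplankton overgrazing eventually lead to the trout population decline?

Yes

There is a causal chain: the zooplankton overgrazing → the seasonal sedge population surge → the zooplankton collapse → the trout population decline.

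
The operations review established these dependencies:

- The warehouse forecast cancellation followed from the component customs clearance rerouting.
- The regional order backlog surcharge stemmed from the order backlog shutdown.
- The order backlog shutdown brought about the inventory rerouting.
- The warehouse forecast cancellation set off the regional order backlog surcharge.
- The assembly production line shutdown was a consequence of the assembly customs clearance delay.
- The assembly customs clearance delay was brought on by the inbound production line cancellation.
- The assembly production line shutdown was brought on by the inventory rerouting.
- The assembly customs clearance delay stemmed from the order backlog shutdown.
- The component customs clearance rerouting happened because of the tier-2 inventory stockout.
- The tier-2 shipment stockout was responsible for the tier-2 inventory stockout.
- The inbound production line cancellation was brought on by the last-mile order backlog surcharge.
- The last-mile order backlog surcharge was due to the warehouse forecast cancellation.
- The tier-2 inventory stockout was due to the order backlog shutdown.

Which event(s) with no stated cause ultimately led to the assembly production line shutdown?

the order backlog shutdown, the tier-2 shipment stockout

Tracing upstream from the assembly production line shutdown: the assembly production line shutdown ← the inventory rerouting ← the order backlog shutdown.
A separate upstream branch: the assembly production line shutdown ← the assembly customs clearance delay ← the inbound production line cancellation ← the last-mile order backlog surcharge ← the warehouse forecast cancellation ← the component customs clearance rerouting ← the tier-2 inventory stockout ← the tier-2 shipment stockout.
Each of those chain origins has no stated cause.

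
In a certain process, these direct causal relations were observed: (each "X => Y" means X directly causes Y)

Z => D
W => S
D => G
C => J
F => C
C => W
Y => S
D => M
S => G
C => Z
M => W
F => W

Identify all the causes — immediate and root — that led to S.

Immediate causes of S: W, Y.
Further upstream: F, C, Z, D, M.

C, D, F, M, W, Y, Z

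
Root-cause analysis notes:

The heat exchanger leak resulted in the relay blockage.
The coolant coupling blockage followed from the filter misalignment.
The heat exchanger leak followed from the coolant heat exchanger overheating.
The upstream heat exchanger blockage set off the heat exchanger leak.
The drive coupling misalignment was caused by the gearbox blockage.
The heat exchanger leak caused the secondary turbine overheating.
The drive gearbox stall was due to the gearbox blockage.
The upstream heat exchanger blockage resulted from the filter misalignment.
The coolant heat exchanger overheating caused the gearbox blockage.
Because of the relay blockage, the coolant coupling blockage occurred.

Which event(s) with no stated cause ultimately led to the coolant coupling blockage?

the coolant heat exchanger overheating, the filter misalignment

Tracing upstream from the coolant coupling blockage: the coolant coupling blockage ← the relay blockage ← the heat exchanger leak ← the coolant heat exchanger overheating.
A separate upstream branch: the coolant coupling blockage ← the filter misalignment.
Each of those chain origins has no stated cause.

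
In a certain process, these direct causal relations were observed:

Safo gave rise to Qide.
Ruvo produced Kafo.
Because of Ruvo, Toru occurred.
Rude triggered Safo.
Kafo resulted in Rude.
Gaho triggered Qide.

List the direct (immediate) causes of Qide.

Upstream contributors include Ruvo, Kafo, Rude, but only Gaho, Safo feed directly into Qide.

Gaho, Safo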